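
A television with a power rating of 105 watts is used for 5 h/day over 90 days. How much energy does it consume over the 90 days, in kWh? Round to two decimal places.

47.25 kWh

Runtime = 5 h/day × 90 days = 450 h
Energy = 0.105 kW × 450 h = 47.25 kWh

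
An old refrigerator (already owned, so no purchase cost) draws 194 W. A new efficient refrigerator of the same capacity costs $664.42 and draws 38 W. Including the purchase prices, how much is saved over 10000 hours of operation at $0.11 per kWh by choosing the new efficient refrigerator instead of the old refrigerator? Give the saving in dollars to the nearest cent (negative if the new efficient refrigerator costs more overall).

-$492.82

old refrigerator: $0.00 + (194/1000) kW × 10000 h × $0.11 = $0.00 + $213.4 = $213.4
new efficient refrigerator: $664.42 + (38/1000) kW × 10000 h × $0.11 = $664.42 + $41.8 = $706.22
Saving = $213.4 − $706.22 = −$492.82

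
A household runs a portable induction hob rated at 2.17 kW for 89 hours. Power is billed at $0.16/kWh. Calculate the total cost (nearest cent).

$30.90

Energy = 2.17 kW × 89 h = 193.13 kWh
Cost = 193.13 kWh × $0.16/kWh = $30.90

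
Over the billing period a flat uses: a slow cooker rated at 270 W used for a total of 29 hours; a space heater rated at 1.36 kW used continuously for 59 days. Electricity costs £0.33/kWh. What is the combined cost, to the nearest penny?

£638.08

slow cooker: 0.27 kW × 29 h = 7.83 kWh
space heater: Runtime = 24 h × 59 = 1416 h
space heater: 1.36 kW × 1416 h = 1925.76 kWh
Total energy = 1933.59 kWh
Cost = 1933.59 × £0.33 = £638.08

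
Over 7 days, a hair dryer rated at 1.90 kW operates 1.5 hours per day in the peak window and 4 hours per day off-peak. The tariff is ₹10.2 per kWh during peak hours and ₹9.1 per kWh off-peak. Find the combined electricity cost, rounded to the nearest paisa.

Peak energy = 1.9 kW × 1.5 h × 7 = 19.95 kWh
Off-peak energy = 1.9 kW × 4 h × 7 = 53.2 kWh
Cost = 19.95 × ₹10.2 + 53.2 × ₹9.1 = ₹203.49 + ₹484.12 = ₹687.61

₹687.61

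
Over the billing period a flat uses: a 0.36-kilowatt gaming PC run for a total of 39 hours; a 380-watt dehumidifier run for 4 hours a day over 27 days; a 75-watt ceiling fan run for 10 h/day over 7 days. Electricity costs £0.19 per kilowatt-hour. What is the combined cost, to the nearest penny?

gaming PC: 0.36 kW × 39 h = 14.04 kWh
dehumidifier: Runtime = 4 h/day × 27 days = 108 h
dehumidifier: 0.38 kW × 108 h = 41.04 kWh
ceiling fan: Runtime = 10 h/day × 7 days = 70 h
ceiling fan: 0.075 kW × 70 h = 5.25 kWh
Total energy = 60.33 kWh
Cost = 60.33 × £0.19 = £11.46

£11.46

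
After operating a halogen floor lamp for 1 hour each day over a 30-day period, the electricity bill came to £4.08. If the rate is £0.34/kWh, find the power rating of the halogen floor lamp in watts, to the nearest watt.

400 W

Energy = £4.08 ÷ £0.34/kWh = 12 kWh
Runtime = 1 h/day × 30 days = 30 h
Power = 12 kWh ÷ 30 h = 0.4 kW = 400 W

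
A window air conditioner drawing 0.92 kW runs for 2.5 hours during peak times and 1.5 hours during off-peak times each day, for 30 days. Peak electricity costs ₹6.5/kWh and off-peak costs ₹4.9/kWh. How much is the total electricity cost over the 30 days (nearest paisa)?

₹651.36

Peak energy = 0.92 kW × 2.5 h × 30 = 69 kWh
Off-peak energy = 0.92 kW × 1.5 h × 30 = 41.4 kWh
Cost = 69 × ₹6.5 + 41.4 × ₹4.9 = ₹448.5 + ₹202.86 = ₹651.36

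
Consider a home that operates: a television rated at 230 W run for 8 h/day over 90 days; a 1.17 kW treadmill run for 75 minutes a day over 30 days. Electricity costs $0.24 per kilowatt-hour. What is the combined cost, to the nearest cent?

television: Runtime = 8 h/day × 90 days = 720 h
television: 0.23 kW × 720 h = 165.6 kWh
treadmill: Runtime = 75 min × 30 = 2250 min = 37.5 h
treadmill: 1.17 kW × 37.5 h = 43.875 kWh
Total energy = 209.475 kWh
Cost = 209.475 × $0.24 = $50.27

$50.27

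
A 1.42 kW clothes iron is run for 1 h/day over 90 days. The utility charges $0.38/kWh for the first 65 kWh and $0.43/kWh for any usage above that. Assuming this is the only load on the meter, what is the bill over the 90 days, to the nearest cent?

$51.70

Runtime = 1 h/day × 90 days = 90 h
Energy = 1.42 kW × 90 h = 127.8 kWh
Tier 1 (0–65 kWh): 65 × $0.38 = $24.7
Above 65 kWh: 62.8 × $0.43 = $27.004
Bill = $51.70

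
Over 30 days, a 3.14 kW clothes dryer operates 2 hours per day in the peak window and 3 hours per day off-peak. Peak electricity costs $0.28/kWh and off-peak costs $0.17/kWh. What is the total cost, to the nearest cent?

$100.79

Peak energy = 3.14 kW × 2 h × 30 = 188.4 kWh
Off-peak energy = 3.14 kW × 3 h × 30 = 282.6 kWh
Cost = 188.4 × $0.28 + 282.6 × $0.17 = $52.752 + $48.042 = $100.79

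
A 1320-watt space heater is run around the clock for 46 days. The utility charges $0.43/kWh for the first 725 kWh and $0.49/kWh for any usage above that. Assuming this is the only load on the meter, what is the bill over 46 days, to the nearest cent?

Runtime = 24 h × 46 = 1104 h
Energy = 1.32 kW × 1104 h = 1457.28 kWh
Tier 1 (0–725 kWh): 725 × $0.43 = $311.75
Above 725 kWh: 732.28 × $0.49 = $358.8172
Bill = $670.57

$670.57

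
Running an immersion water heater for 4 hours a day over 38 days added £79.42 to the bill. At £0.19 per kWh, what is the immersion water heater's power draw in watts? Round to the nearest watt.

2750 W

Energy = £79.42 ÷ £0.19/kWh = 418 kWh
Runtime = 4 h/day × 38 days = 152 h
Power = 418 kWh ÷ 152 h = 2.75 kW = 2750 W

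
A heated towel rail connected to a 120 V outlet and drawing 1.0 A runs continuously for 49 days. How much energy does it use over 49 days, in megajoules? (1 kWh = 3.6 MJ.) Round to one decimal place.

Power = 1.0 A × 120 V = 120 W = 0.12 kW
Runtime = 24 h × 49 = 1176 h
Energy = 0.12 kW × 1176 h = 141.12 kWh
= 141.12 × 3.6 MJ = 508.0 MJ

508.0 MJ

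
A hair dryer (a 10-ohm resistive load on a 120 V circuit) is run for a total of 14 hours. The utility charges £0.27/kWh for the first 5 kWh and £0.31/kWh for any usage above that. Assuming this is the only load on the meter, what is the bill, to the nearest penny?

Power = V²/R = 120²/10 = 1440 W = 1.44 kW
Energy = 1.44 kW × 14 h = 20.16 kWh
Tier 1 (0–5 kWh): 5 × £0.27 = £1.35
Above 5 kWh: 15.16 × £0.31 = £4.6996
Bill = £6.05

£6.05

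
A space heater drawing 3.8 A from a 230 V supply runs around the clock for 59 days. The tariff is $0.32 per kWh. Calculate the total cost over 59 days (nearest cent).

Power = 3.8 A × 230 V = 874 W = 0.874 kW
Runtime = 24 h × 59 = 1416 h
Energy = 0.874 kW × 1416 h = 1237.584 kWh
Cost = 1237.584 kWh × $0.32/kWh = $396.03

$396.03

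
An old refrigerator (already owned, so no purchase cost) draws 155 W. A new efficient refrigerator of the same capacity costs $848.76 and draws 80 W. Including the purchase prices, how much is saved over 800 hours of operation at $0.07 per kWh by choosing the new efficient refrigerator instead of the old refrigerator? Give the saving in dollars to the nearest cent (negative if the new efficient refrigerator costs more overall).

old refrigerator: $0.00 + (155/1000) kW × 800 h × $0.07 = $0.00 + $8.68 = $8.68
new efficient refrigerator: $848.76 + (80/1000) kW × 800 h × $0.07 = $848.76 + $4.48 = $853.24
Saving = $8.68 − $853.24 = −$844.56

-$844.56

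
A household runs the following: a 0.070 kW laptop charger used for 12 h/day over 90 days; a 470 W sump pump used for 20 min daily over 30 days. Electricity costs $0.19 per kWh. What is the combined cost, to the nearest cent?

$15.26

laptop charger: Runtime = 12 h/day × 90 days = 1080 h
laptop charger: 0.07 kW × 1080 h = 75.6 kWh
sump pump: Runtime = 20 min × 30 = 600 min = 10 h
sump pump: 0.47 kW × 10 h = 4.7 kWh
Total energy = 80.3 kWh
Cost = 80.3 × $0.19 = $15.26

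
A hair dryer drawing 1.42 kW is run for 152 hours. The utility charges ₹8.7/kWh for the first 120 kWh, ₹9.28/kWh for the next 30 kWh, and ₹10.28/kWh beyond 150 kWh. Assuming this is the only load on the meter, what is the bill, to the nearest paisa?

₹1999.24

Energy = 1.42 kW × 152 h = 215.84 kWh
Tier 1 (0–120 kWh): 120 × ₹8.7 = ₹1044
Tier 2 (120–150 kWh): 30 × ₹9.28 = ₹278.4
Above 150 kWh: 65.84 × ₹10.28 = ₹676.8352
Bill = ₹1999.24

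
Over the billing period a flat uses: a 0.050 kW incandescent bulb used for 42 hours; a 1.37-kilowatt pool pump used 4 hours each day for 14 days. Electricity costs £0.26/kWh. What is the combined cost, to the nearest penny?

incandescent bulb: 0.05 kW × 42 h = 2.1 kWh
pool pump: Runtime = 4 h/day × 14 days = 56 h
pool pump: 1.37 kW × 56 h = 76.72 kWh
Total energy = 78.82 kWh
Cost = 78.82 × £0.26 = £20.49

£20.49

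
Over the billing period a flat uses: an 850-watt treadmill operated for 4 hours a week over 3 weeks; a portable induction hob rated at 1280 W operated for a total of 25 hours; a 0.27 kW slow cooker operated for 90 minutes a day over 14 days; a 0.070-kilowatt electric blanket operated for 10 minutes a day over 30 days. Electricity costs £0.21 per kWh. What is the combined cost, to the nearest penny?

£10.13

treadmill: Runtime = 4 h/week × 3 weeks = 12 h
treadmill: 0.85 kW × 12 h = 10.2 kWh
portable induction hob: 1.28 kW × 25 h = 32 kWh
slow cooker: Runtime = 90 min × 14 = 1260 min = 21 h
slow cooker: 0.27 kW × 21 h = 5.67 kWh
electric blanket: Runtime = 10 min × 30 = 300 min = 5 h
electric blanket: 0.07 kW × 5 h = 0.35 kWh
Total energy = 48.22 kWh
Cost = 48.22 × £0.21 = £10.13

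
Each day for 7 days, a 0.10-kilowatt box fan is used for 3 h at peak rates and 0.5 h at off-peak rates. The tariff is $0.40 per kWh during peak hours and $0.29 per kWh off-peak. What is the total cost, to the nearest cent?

$0.94

Peak energy = 0.1 kW × 3 h × 7 = 2.1 kWh
Off-peak energy = 0.1 kW × 0.5 h × 7 = 0.35 kWh
Cost = 2.1 × $0.40 + 0.35 × $0.29 = $0.84 + $0.1015 = $0.94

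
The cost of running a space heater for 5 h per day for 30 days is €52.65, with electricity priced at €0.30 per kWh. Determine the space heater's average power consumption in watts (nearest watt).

Energy = €52.65 ÷ €0.30/kWh = 175.5 kWh
Runtime = 5 h/day × 30 days = 150 h
Power = 175.5 kWh ÷ 150 h = 1.17 kW = 1170 W

1170 W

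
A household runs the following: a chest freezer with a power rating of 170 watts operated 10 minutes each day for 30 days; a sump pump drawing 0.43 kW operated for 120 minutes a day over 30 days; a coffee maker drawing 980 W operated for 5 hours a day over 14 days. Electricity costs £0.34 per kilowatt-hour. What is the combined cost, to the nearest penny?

£32.39

chest freezer: Runtime = 10 min × 30 = 300 min = 5 h
chest freezer: 0.17 kW × 5 h = 0.85 kWh
sump pump: Runtime = 120 min × 30 = 3600 min = 60 h
sump pump: 0.43 kW × 60 h = 25.8 kWh
coffee maker: Runtime = 5 h/day × 14 days = 70 h
coffee maker: 0.98 kW × 70 h = 68.6 kWh
Total energy = 95.25 kWh
Cost = 95.25 × £0.34 = £32.39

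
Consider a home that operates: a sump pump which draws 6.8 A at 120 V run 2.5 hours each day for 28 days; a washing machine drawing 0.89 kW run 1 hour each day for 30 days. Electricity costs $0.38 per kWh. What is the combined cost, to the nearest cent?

sump pump: Power = 6.8 A × 120 V = 816 W = 0.816 kW
sump pump: Runtime = 2.5 h/day × 28 days = 70 h
sump pump: 0.816 kW × 70 h = 57.12 kWh
washing machine: Runtime = 1 h/day × 30 days = 30 h
washing machine: 0.89 kW × 30 h = 26.7 kWh
Total energy = 83.82 kWh
Cost = 83.82 × $0.38 = $31.85

$31.85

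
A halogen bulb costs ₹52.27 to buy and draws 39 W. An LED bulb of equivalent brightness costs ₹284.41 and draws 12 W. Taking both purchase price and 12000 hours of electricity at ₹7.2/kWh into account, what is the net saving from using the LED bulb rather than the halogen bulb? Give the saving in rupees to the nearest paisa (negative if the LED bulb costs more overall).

₹2100.66

halogen bulb: ₹52.27 + (39/1000) kW × 12000 h × ₹7.2 = ₹52.27 + ₹3369.6 = ₹3421.87
LED bulb: ₹284.41 + (12/1000) kW × 12000 h × ₹7.2 = ₹284.41 + ₹1036.8 = ₹1321.21
Saving = ₹3421.87 − ₹1321.21 = ₹2100.66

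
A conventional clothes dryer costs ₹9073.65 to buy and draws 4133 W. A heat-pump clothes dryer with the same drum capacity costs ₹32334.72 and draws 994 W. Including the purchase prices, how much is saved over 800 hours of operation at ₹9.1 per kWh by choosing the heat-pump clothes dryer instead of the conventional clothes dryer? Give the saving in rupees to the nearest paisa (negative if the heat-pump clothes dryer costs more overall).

-₹409.15

conventional clothes dryer: ₹9073.65 + (4133/1000) kW × 800 h × ₹9.1 = ₹9073.65 + ₹30088.24 = ₹39161.89
heat-pump clothes dryer: ₹32334.72 + (994/1000) kW × 800 h × ₹9.1 = ₹32334.72 + ₹7236.32 = ₹39571.04
Saving = ₹39161.89 − ₹39571.04 = −₹409.15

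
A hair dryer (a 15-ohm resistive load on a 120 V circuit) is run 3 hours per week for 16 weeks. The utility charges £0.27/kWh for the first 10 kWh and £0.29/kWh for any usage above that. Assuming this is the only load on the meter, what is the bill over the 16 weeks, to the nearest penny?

£13.16

Power = V²/R = 120²/15 = 960 W = 0.96 kW
Runtime = 3 h/week × 16 weeks = 48 h
Energy = 0.96 kW × 48 h = 46.08 kWh
Tier 1 (0–10 kWh): 10 × £0.27 = £2.7
Above 10 kWh: 36.08 × £0.29 = £10.4632
Bill = £13.16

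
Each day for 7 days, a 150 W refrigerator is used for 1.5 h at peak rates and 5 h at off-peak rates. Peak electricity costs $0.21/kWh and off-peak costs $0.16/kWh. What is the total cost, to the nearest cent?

$1.17

Peak energy = 0.15 kW × 1.5 h × 7 = 1.575 kWh
Off-peak energy = 0.15 kW × 5 h × 7 = 5.25 kWh
Cost = 1.575 × $0.21 + 5.25 × $0.16 = $0.33075 + $0.84 = $1.17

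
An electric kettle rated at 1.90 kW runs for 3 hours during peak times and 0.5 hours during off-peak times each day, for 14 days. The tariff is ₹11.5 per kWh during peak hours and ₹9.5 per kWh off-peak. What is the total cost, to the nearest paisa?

₹1044.05

Peak energy = 1.9 kW × 3 h × 14 = 79.8 kWh
Off-peak energy = 1.9 kW × 0.5 h × 14 = 13.3 kWh
Cost = 79.8 × ₹11.5 + 13.3 × ₹9.5 = ₹917.7 + ₹126.35 = ₹1044.05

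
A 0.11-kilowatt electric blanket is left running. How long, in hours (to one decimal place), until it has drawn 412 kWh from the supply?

3745.5 h

Hours = 412 kWh ÷ 0.11 kW = 3745.5 h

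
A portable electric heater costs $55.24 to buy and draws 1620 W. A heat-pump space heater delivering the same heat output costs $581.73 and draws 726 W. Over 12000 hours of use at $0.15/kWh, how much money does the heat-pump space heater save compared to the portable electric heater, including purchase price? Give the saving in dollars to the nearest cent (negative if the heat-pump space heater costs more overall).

portable electric heater: $55.24 + (1620/1000) kW × 12000 h × $0.15 = $55.24 + $2916 = $2971.24
heat-pump space heater: $581.73 + (726/1000) kW × 12000 h × $0.15 = $581.73 + $1306.8 = $1888.53
Saving = $2971.24 − $1888.53 = $1082.71

$1082.71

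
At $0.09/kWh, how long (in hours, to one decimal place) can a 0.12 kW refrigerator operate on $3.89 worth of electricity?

360.2 h

Energy available = $3.89 ÷ $0.09/kWh = 43.2222 kWh
Hours = 43.2222 kWh ÷ 0.12 kW = 360.2 h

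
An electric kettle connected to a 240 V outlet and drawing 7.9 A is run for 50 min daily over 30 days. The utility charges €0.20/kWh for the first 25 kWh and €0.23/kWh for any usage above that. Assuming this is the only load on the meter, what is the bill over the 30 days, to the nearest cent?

€10.15

Power = 7.9 A × 240 V = 1896 W = 1.896 kW
Runtime = 50 min × 30 = 1500 min = 25 h
Energy = 1.896 kW × 25 h = 47.4 kWh
Tier 1 (0–25 kWh): 25 × €0.20 = €5
Above 25 kWh: 22.4 × €0.23 = €5.152
Bill = €10.15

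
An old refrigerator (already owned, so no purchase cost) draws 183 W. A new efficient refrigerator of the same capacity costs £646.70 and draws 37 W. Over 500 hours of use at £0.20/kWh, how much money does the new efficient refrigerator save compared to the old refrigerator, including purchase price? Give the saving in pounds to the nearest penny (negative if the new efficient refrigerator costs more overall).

old refrigerator: £0.00 + (183/1000) kW × 500 h × £0.20 = £0.00 + £18.3 = £18.3
new efficient refrigerator: £646.70 + (37/1000) kW × 500 h × £0.20 = £646.70 + £3.7 = £650.4
Saving = £18.3 − £650.4 = −£632.1

-£632.10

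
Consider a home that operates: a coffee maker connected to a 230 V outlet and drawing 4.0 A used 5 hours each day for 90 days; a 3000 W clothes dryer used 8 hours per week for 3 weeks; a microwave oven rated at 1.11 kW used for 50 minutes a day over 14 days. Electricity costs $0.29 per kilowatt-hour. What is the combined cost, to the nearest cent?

coffee maker: Power = 4.0 A × 230 V = 920 W = 0.92 kW
coffee maker: Runtime = 5 h/day × 90 days = 450 h
coffee maker: 0.92 kW × 450 h = 414 kWh
clothes dryer: Runtime = 8 h/week × 3 weeks = 24 h
clothes dryer: 3 kW × 24 h = 72 kWh
microwave oven: Runtime = 50 min × 14 = 700 min = 11.666666… h
microwave oven: 1.11 kW × 11.666666… h = 12.95 kWh
Total energy = 498.95 kWh
Cost = 498.95 × $0.29 = $144.70

$144.70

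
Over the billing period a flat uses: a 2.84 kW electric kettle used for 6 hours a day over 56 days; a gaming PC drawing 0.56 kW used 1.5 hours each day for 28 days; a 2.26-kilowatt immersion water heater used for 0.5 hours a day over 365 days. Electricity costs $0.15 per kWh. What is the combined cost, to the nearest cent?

electric kettle: Runtime = 6 h/day × 56 days = 336 h
electric kettle: 2.84 kW × 336 h = 954.24 kWh
gaming PC: Runtime = 1.5 h/day × 28 days = 42 h
gaming PC: 0.56 kW × 42 h = 23.52 kWh
immersion water heater: Runtime = 0.5 h/day × 365 days = 182.5 h
immersion water heater: 2.26 kW × 182.5 h = 412.45 kWh
Total energy = 1390.21 kWh
Cost = 1390.21 × $0.15 = $208.53

$208.53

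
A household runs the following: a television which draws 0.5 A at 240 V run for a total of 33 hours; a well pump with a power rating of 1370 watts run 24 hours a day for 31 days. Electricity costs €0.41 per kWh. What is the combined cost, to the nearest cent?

€419.53

television: Power = 0.5 A × 240 V = 120 W = 0.12 kW
television: 0.12 kW × 33 h = 3.96 kWh
well pump: Runtime = 24 h × 31 = 744 h
well pump: 1.37 kW × 744 h = 1019.28 kWh
Total energy = 1023.24 kWh
Cost = 1023.24 × €0.41 = €419.53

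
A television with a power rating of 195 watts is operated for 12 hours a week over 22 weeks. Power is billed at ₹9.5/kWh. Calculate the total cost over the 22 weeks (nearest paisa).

Runtime = 12 h/week × 22 weeks = 264 h
Energy = 0.195 kW × 264 h = 51.48 kWh
Cost = 51.48 kWh × ₹9.5/kWh = ₹489.06

₹489.06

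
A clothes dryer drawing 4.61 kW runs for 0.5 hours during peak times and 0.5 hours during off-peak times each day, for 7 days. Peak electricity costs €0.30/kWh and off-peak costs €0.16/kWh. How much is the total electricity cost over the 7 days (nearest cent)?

Peak energy = 4.61 kW × 0.5 h × 7 = 16.135 kWh
Off-peak energy = 4.61 kW × 0.5 h × 7 = 16.135 kWh
Cost = 16.135 × €0.30 + 16.135 × €0.16 = €4.8405 + €2.5816 = €7.42

€7.42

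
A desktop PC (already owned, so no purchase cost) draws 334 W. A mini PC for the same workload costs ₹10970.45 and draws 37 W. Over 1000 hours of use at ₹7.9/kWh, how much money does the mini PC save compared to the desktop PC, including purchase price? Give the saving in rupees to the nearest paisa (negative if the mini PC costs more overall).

desktop PC: ₹0.00 + (334/1000) kW × 1000 h × ₹7.9 = ₹0.00 + ₹2638.6 = ₹2638.6
mini PC: ₹10970.45 + (37/1000) kW × 1000 h × ₹7.9 = ₹10970.45 + ₹292.3 = ₹11262.75
Saving = ₹2638.6 − ₹11262.75 = −₹8624.15

-₹8624.15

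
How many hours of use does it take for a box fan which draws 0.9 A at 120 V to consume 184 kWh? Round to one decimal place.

Power = 0.9 A × 120 V = 108 W = 0.108 kW
Hours = 184 kWh ÷ 0.108 kW = 1703.7 h

1703.7 h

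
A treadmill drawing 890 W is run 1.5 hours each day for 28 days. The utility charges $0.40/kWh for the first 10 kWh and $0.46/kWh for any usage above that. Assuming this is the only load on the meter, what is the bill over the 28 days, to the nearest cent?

Runtime = 1.5 h/day × 28 days = 42 h
Energy = 0.89 kW × 42 h = 37.38 kWh
Tier 1 (0–10 kWh): 10 × $0.40 = $4
Above 10 kWh: 27.38 × $0.46 = $12.5948
Bill = $16.59

$16.59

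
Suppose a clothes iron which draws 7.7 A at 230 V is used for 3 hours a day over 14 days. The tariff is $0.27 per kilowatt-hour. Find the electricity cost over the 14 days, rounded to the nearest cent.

$20.08

Power = 7.7 A × 230 V = 1771 W = 1.771 kW
Runtime = 3 h/day × 14 days = 42 h
Energy = 1.771 kW × 42 h = 74.382 kWh
Cost = 74.382 kWh × $0.27/kWh = $20.08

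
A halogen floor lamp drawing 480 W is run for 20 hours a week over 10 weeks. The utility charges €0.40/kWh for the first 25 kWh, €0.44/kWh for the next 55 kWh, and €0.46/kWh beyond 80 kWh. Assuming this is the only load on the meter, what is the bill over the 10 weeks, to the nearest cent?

€41.56

Runtime = 20 h/week × 10 weeks = 200 h
Energy = 0.48 kW × 200 h = 96 kWh
Tier 1 (0–25 kWh): 25 × €0.40 = €10
Tier 2 (25–80 kWh): 55 × €0.44 = €24.2
Above 80 kWh: 16 × €0.46 = €7.36
Bill = €41.56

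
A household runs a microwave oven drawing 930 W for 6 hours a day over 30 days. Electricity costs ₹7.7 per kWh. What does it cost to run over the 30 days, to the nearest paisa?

Runtime = 6 h/day × 30 days = 180 h
Energy = 0.93 kW × 180 h = 167.4 kWh
Cost = 167.4 kWh × ₹7.7/kWh = ₹1288.98

₹1288.98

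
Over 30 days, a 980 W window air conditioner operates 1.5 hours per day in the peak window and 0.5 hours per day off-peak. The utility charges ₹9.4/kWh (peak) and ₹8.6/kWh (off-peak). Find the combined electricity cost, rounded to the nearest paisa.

Peak energy = 0.98 kW × 1.5 h × 30 = 44.1 kWh
Off-peak energy = 0.98 kW × 0.5 h × 30 = 14.7 kWh
Cost = 44.1 × ₹9.4 + 14.7 × ₹8.6 = ₹414.54 + ₹126.42 = ₹540.96

₹540.96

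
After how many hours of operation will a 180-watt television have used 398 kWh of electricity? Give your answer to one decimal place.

2211.1 h

Hours = 398 kWh ÷ 0.18 kW = 2211.1 h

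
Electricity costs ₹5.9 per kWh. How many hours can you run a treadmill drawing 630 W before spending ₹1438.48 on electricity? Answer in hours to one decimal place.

Energy available = ₹1438.48 ÷ ₹5.9/kWh = 243.8102 kWh
Hours = 243.8102 kWh ÷ 0.63 kW = 387.0 h

387.0 h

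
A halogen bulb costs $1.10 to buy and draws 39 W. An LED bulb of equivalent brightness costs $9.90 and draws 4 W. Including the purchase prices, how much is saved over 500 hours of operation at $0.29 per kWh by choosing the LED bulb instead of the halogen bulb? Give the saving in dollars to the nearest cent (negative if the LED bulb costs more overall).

-$3.73

halogen bulb: $1.10 + (39/1000) kW × 500 h × $0.29 = $1.10 + $5.655 = $6.755
LED bulb: $9.90 + (4/1000) kW × 500 h × $0.29 = $9.90 + $0.58 = $10.48
Saving = $6.755 − $10.48 = −$3.725 → -$3.73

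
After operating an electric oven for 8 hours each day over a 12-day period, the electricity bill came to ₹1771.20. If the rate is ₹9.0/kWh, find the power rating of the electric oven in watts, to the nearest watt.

2050 W

Energy = ₹1771.20 ÷ ₹9.0/kWh = 196.8 kWh
Runtime = 8 h/day × 12 days = 96 h
Power = 196.8 kWh ÷ 96 h = 2.05 kW = 2050 W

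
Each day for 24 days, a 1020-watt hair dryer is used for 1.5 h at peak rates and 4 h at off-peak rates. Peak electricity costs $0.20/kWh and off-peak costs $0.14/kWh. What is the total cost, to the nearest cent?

$21.05

Peak energy = 1.02 kW × 1.5 h × 24 = 36.72 kWh
Off-peak energy = 1.02 kW × 4 h × 24 = 97.92 kWh
Cost = 36.72 × $0.20 + 97.92 × $0.14 = $7.344 + $13.7088 = $21.05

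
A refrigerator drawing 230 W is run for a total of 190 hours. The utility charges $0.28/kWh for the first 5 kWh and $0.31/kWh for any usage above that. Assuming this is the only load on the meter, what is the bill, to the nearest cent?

$13.40

Energy = 0.23 kW × 190 h = 43.7 kWh
Tier 1 (0–5 kWh): 5 × $0.28 = $1.4
Above 5 kWh: 38.7 × $0.31 = $11.997
Bill = $13.40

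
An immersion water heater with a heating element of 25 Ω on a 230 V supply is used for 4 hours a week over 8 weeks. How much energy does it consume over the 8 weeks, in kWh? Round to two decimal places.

67.71 kWh

Power = V²/R = 230²/25 = 2116 W = 2.116 kW
Runtime = 4 h/week × 8 weeks = 32 h
Energy = 2.116 kW × 32 h = 67.712 kWh ≈ 67.71 kWh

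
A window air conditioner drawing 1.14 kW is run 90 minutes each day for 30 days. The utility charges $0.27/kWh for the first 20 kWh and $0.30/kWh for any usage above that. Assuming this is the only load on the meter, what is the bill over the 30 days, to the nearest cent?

$14.79

Runtime = 90 min × 30 = 2700 min = 45 h
Energy = 1.14 kW × 45 h = 51.3 kWh
Tier 1 (0–20 kWh): 20 × $0.27 = $5.4
Above 20 kWh: 31.3 × $0.30 = $9.39
Bill = $14.79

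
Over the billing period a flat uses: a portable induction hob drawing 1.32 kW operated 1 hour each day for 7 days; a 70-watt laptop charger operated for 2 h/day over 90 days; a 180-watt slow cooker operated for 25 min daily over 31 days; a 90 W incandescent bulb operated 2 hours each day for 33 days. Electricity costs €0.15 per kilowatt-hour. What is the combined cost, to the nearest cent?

portable induction hob: Runtime = 1 h/day × 7 days = 7 h
portable induction hob: 1.32 kW × 7 h = 9.24 kWh
laptop charger: Runtime = 2 h/day × 90 days = 180 h
laptop charger: 0.07 kW × 180 h = 12.6 kWh
slow cooker: Runtime = 25 min × 31 = 775 min = 12.916666… h
slow cooker: 0.18 kW × 12.916666… h = 2.325 kWh
incandescent bulb: Runtime = 2 h/day × 33 days = 66 h
incandescent bulb: 0.09 kW × 66 h = 5.94 kWh
Total energy = 30.105 kWh
Cost = 30.105 × €0.15 = €4.52

€4.52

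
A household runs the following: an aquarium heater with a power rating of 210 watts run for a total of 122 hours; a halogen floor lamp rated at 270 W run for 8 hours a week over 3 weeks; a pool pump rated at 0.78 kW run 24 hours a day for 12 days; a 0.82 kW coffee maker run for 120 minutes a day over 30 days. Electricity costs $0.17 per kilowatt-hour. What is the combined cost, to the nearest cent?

$52.01

aquarium heater: 0.21 kW × 122 h = 25.62 kWh
halogen floor lamp: Runtime = 8 h/week × 3 weeks = 24 h
halogen floor lamp: 0.27 kW × 24 h = 6.48 kWh
pool pump: Runtime = 24 h × 12 = 288 h
pool pump: 0.78 kW × 288 h = 224.64 kWh
coffee maker: Runtime = 120 min × 30 = 3600 min = 60 h
coffee maker: 0.82 kW × 60 h = 49.2 kWh
Total energy = 305.94 kWh
Cost = 305.94 × $0.17 = $52.01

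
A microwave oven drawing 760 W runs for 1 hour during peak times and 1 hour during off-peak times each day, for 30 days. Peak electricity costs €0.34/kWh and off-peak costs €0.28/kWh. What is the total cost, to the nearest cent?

€14.14

Peak energy = 0.76 kW × 1 h × 30 = 22.8 kWh
Off-peak energy = 0.76 kW × 1 h × 30 = 22.8 kWh
Cost = 22.8 × €0.34 + 22.8 × €0.28 = €7.752 + €6.384 = €14.14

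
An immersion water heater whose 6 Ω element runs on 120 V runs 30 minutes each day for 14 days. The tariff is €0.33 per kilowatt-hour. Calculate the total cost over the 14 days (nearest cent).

€5.54

Power = V²/R = 120²/6 = 2400 W = 2.4 kW
Runtime = 30 min × 14 = 420 min = 7 h
Energy = 2.4 kW × 7 h = 16.8 kWh
Cost = 16.8 kWh × €0.33/kWh = €5.54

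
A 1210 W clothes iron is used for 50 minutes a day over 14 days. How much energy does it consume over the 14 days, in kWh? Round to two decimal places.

14.12 kWh

Runtime = 50 min × 14 = 700 min = 11.666666… h
Energy = 1.21 kW × 11.666666… h = 14.116666… kWh ≈ 14.12 kWh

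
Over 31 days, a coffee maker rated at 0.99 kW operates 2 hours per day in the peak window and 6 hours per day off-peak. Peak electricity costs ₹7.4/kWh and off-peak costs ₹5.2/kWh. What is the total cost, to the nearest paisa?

Peak energy = 0.99 kW × 2 h × 31 = 61.38 kWh
Off-peak energy = 0.99 kW × 6 h × 31 = 184.14 kWh
Cost = 61.38 × ₹7.4 + 184.14 × ₹5.2 = ₹454.212 + ₹957.528 = ₹1411.74

₹1411.74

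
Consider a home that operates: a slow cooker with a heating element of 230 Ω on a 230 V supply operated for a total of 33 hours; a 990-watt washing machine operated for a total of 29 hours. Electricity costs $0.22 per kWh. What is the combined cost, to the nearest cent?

$7.99

slow cooker: Power = V²/R = 230²/230 = 230 W = 0.23 kW
slow cooker: 0.23 kW × 33 h = 7.59 kWh
washing machine: 0.99 kW × 29 h = 28.71 kWh
Total energy = 36.3 kWh
Cost = 36.3 × $0.22 = $7.99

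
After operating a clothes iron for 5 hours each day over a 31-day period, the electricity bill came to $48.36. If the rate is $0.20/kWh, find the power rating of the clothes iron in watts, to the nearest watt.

1560 W

Energy = $48.36 ÷ $0.20/kWh = 241.8 kWh
Runtime = 5 h/day × 31 days = 155 h
Power = 241.8 kWh ÷ 155 h = 1.56 kW = 1560 W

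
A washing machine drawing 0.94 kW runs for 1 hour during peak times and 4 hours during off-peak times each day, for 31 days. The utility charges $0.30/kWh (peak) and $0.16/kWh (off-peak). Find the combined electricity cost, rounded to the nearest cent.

Peak energy = 0.94 kW × 1 h × 31 = 29.14 kWh
Off-peak energy = 0.94 kW × 4 h × 31 = 116.56 kWh
Cost = 29.14 × $0.30 + 116.56 × $0.16 = $8.742 + $18.6496 = $27.39

$27.39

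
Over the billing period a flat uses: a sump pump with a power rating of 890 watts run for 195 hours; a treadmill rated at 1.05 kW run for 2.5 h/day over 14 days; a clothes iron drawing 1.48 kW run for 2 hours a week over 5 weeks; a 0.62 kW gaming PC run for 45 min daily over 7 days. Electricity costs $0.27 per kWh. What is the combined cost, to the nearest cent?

$61.66

sump pump: 0.89 kW × 195 h = 173.55 kWh
treadmill: Runtime = 2.5 h/day × 14 days = 35 h
treadmill: 1.05 kW × 35 h = 36.75 kWh
clothes iron: Runtime = 2 h/week × 5 weeks = 10 h
clothes iron: 1.48 kW × 10 h = 14.8 kWh
gaming PC: Runtime = 45 min × 7 = 315 min = 5.25 h
gaming PC: 0.62 kW × 5.25 h = 3.255 kWh
Total energy = 228.355 kWh
Cost = 228.355 × $0.27 = $61.66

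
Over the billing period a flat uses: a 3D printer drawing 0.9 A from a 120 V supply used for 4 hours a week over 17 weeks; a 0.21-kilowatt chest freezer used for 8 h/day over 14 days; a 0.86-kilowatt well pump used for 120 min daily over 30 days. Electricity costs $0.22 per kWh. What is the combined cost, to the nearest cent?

3D printer: Power = 0.9 A × 120 V = 108 W = 0.108 kW
3D printer: Runtime = 4 h/week × 17 weeks = 68 h
3D printer: 0.108 kW × 68 h = 7.344 kWh
chest freezer: Runtime = 8 h/day × 14 days = 112 h
chest freezer: 0.21 kW × 112 h = 23.52 kWh
well pump: Runtime = 120 min × 30 = 3600 min = 60 h
well pump: 0.86 kW × 60 h = 51.6 kWh
Total energy = 82.464 kWh
Cost = 82.464 × $0.22 = $18.14

$18.14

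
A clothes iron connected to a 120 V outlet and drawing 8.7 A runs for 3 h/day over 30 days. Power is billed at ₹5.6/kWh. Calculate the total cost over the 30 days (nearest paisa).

Power = 8.7 A × 120 V = 1044 W = 1.044 kW
Runtime = 3 h/day × 30 days = 90 h
Energy = 1.044 kW × 90 h = 93.96 kWh
Cost = 93.96 kWh × ₹5.6/kWh = ₹526.18

₹526.18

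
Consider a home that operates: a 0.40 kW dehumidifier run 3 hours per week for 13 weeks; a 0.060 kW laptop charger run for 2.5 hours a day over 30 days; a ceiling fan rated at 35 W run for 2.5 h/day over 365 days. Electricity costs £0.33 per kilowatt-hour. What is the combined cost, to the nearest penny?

£17.17

dehumidifier: Runtime = 3 h/week × 13 weeks = 39 h
dehumidifier: 0.4 kW × 39 h = 15.6 kWh
laptop charger: Runtime = 2.5 h/day × 30 days = 75 h
laptop charger: 0.06 kW × 75 h = 4.5 kWh
ceiling fan: Runtime = 2.5 h/day × 365 days = 912.5 h
ceiling fan: 0.035 kW × 912.5 h = 31.9375 kWh
Total energy = 52.0375 kWh
Cost = 52.0375 × £0.33 = £17.17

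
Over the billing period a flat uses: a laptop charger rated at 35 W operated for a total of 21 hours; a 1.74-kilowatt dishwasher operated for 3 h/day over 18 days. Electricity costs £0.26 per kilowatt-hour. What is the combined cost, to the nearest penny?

laptop charger: 0.035 kW × 21 h = 0.735 kWh
dishwasher: Runtime = 3 h/day × 18 days = 54 h
dishwasher: 1.74 kW × 54 h = 93.96 kWh
Total energy = 94.695 kWh
Cost = 94.695 × £0.26 = £24.62

£24.62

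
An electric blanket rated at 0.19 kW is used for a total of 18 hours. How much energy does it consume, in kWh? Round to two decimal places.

Energy = 0.19 kW × 18 h = 3.42 kWh

3.42 kWh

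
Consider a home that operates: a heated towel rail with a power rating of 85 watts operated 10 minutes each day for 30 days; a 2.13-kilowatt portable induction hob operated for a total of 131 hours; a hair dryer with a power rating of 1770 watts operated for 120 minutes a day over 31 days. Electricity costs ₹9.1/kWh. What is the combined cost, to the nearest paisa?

₹3541.67

heated towel rail: Runtime = 10 min × 30 = 300 min = 5 h
heated towel rail: 0.085 kW × 5 h = 0.425 kWh
portable induction hob: 2.13 kW × 131 h = 279.03 kWh
hair dryer: Runtime = 120 min × 31 = 3720 min = 62 h
hair dryer: 1.77 kW × 62 h = 109.74 kWh
Total energy = 389.195 kWh
Cost = 389.195 × ₹9.1 = ₹3541.67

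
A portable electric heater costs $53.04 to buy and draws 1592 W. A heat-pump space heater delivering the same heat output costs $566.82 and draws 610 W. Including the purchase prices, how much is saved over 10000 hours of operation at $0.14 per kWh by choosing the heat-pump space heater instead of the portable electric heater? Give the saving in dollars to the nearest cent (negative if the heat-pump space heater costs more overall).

portable electric heater: $53.04 + (1592/1000) kW × 10000 h × $0.14 = $53.04 + $2228.8 = $2281.84
heat-pump space heater: $566.82 + (610/1000) kW × 10000 h × $0.14 = $566.82 + $854 = $1420.82
Saving = $2281.84 − $1420.82 = $861.02

$861.02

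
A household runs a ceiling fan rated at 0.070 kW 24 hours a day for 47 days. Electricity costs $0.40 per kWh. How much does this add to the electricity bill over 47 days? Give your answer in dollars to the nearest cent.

Runtime = 24 h × 47 = 1128 h
Energy = 0.07 kW × 1128 h = 78.96 kWh
Cost = 78.96 kWh × $0.40/kWh = $31.58

$31.58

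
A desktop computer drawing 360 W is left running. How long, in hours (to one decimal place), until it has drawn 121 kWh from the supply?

336.1 h

Hours = 121 kWh ÷ 0.36 kW = 336.1 h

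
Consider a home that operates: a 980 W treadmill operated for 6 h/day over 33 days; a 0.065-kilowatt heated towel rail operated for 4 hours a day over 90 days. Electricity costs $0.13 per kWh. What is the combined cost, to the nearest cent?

$28.27

treadmill: Runtime = 6 h/day × 33 days = 198 h
treadmill: 0.98 kW × 198 h = 194.04 kWh
heated towel rail: Runtime = 4 h/day × 90 days = 360 h
heated towel rail: 0.065 kW × 360 h = 23.4 kWh
Total energy = 217.44 kWh
Cost = 217.44 × $0.13 = $28.27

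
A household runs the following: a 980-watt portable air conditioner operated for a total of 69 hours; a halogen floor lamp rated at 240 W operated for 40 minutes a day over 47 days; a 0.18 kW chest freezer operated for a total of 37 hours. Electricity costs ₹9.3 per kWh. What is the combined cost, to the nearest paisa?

portable air conditioner: 0.98 kW × 69 h = 67.62 kWh
halogen floor lamp: Runtime = 40 min × 47 = 1880 min = 31.333333… h
halogen floor lamp: 0.24 kW × 31.333333… h = 7.52 kWh
chest freezer: 0.18 kW × 37 h = 6.66 kWh
Total energy = 81.8 kWh
Cost = 81.8 × ₹9.3 = ₹760.74

₹760.74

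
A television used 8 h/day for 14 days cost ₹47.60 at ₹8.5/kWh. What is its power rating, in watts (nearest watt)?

Energy = ₹47.60 ÷ ₹8.5/kWh = 5.6 kWh
Runtime = 8 h/day × 14 days = 112 h
Power = 5.6 kWh ÷ 112 h = 0.05 kW = 50 W

50 W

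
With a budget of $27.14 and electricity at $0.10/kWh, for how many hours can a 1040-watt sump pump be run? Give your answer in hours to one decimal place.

261.0 h

Energy available = $27.14 ÷ $0.10/kWh = 271.4 kWh
Hours = 271.4 kWh ÷ 1.04 kW = 261.0 h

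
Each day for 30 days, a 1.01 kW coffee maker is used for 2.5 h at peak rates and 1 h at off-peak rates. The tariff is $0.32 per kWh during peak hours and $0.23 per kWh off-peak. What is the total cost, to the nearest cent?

$31.21

Peak energy = 1.01 kW × 2.5 h × 30 = 75.75 kWh
Off-peak energy = 1.01 kW × 1 h × 30 = 30.3 kWh
Cost = 75.75 × $0.32 + 30.3 × $0.23 = $24.24 + $6.969 = $31.21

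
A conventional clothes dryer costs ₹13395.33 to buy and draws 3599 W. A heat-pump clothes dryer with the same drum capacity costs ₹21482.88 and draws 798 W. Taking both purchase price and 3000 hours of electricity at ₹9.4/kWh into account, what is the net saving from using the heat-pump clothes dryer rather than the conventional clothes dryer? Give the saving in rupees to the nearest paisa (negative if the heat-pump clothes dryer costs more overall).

₹70900.65

conventional clothes dryer: ₹13395.33 + (3599/1000) kW × 3000 h × ₹9.4 = ₹13395.33 + ₹101491.8 = ₹114887.13
heat-pump clothes dryer: ₹21482.88 + (798/1000) kW × 3000 h × ₹9.4 = ₹21482.88 + ₹22503.6 = ₹43986.48
Saving = ₹114887.13 − ₹43986.48 = ₹70900.65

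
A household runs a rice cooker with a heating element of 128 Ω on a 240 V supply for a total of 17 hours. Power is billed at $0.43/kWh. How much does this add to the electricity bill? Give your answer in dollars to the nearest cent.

Power = V²/R = 240²/128 = 450 W = 0.45 kW
Energy = 0.45 kW × 17 h = 7.65 kWh
Cost = 7.65 kWh × $0.43/kWh = $3.29

$3.29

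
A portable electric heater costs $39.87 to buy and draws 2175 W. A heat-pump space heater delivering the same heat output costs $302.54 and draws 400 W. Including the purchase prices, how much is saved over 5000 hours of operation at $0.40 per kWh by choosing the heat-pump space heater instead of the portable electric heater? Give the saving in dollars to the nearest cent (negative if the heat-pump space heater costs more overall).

$3287.33

portable electric heater: $39.87 + (2175/1000) kW × 5000 h × $0.40 = $39.87 + $4350 = $4389.87
heat-pump space heater: $302.54 + (400/1000) kW × 5000 h × $0.40 = $302.54 + $800 = $1102.54
Saving = $4389.87 − $1102.54 = $3287.33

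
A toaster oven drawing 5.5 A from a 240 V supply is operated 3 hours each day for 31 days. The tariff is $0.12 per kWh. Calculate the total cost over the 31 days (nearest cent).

Power = 5.5 A × 240 V = 1320 W = 1.32 kW
Runtime = 3 h/day × 31 days = 93 h
Energy = 1.32 kW × 93 h = 122.76 kWh
Cost = 122.76 kWh × $0.12/kWh = $14.73

$14.73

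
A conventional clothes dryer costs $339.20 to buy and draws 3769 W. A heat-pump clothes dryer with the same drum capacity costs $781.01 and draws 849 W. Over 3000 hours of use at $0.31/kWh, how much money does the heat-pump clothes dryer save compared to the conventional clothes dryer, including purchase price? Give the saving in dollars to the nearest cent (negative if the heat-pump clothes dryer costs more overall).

$2273.79

conventional clothes dryer: $339.20 + (3769/1000) kW × 3000 h × $0.31 = $339.20 + $3505.17 = $3844.37
heat-pump clothes dryer: $781.01 + (849/1000) kW × 3000 h × $0.31 = $781.01 + $789.57 = $1570.58
Saving = $3844.37 − $1570.58 = $2273.79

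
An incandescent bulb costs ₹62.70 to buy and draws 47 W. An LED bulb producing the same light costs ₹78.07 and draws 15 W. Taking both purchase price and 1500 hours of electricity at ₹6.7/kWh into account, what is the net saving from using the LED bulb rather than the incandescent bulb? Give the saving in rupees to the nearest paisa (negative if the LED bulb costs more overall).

₹306.23

incandescent bulb: ₹62.70 + (47/1000) kW × 1500 h × ₹6.7 = ₹62.70 + ₹472.35 = ₹535.05
LED bulb: ₹78.07 + (15/1000) kW × 1500 h × ₹6.7 = ₹78.07 + ₹150.75 = ₹228.82
Saving = ₹535.05 − ₹228.82 = ₹306.23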